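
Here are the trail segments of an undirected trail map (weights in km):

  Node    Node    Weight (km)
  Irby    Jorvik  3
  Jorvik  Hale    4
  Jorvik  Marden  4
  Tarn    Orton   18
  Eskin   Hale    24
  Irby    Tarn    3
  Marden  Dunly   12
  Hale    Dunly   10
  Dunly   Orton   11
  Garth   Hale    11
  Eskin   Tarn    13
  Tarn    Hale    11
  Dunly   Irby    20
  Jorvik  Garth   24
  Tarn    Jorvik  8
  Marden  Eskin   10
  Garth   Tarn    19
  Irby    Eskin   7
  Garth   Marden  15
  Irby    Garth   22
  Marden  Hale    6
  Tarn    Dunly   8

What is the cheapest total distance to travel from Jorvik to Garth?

Enumerating some paths:
Jorvik–Marden–Garth: 4+15 = 19
Jorvik–Hale–Garth: 4+11 = 15
Cheapest is Jorvik–Hale–Garth at 15 km.

15 km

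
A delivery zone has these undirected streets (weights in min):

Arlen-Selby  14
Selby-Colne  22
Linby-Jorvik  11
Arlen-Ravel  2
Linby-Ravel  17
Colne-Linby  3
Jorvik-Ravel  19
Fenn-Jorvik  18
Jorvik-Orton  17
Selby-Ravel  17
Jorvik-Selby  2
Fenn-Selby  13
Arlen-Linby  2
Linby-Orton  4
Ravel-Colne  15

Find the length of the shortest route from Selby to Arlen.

14 min

Settle nodes by increasing distance from Selby:
Selby: 0
Jorvik: 2  (via Selby)
Fenn: 13  (via Selby)
Linby: 13  (via Jorvik)
Arlen: 14  (via Selby)
Shortest route: Selby → Arlen = 14 min.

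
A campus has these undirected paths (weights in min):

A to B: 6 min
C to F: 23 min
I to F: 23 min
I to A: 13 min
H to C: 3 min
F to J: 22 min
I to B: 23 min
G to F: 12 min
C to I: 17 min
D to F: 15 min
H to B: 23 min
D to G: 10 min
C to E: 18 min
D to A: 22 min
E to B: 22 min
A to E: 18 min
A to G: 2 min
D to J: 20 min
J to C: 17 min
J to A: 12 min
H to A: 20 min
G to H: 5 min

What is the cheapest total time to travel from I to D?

Enumerating some paths:
I–C–H–G–D: 17+3+5+10 = 35
I–A–D: 13+22 = 35
I–A–G–D: 13+2+10 = 25
The minimum is 25 min via I–A–G–D.

25 min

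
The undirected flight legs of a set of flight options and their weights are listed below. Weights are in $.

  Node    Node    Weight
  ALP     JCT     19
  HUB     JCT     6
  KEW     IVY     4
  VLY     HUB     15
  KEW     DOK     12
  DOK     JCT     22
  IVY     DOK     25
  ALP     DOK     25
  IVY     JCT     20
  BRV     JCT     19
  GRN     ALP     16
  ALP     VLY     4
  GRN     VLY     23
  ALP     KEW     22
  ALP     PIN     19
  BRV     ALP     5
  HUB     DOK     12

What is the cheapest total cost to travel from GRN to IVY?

$42

Shortest distances from GRN:
GRN: 0
ALP: 16  (via GRN)
VLY: 20  (via ALP)
BRV: 21  (via ALP)
JCT: 35  (via ALP)
HUB: 35  (via VLY)
PIN: 35  (via ALP)
KEW: 38  (via ALP)
DOK: 41  (via ALP)
IVY: 42  (via KEW)
Shortest route: GRN → ALP → KEW → IVY = $42.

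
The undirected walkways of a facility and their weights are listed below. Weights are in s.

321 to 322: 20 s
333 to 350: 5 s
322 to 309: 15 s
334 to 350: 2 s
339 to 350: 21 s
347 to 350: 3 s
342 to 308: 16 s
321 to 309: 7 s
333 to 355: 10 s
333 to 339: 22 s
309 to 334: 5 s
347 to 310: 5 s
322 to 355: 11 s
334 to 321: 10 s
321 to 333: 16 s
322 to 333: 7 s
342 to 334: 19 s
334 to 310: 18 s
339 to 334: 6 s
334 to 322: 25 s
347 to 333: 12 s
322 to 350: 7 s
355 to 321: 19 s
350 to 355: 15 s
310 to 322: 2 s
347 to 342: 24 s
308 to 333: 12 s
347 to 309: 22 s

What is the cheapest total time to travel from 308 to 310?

Enumerating some paths:
308 - 333 - 350 - 347 - 310: 12+5+3+5 = 25
308 - 333 - 322 - 310: 12+7+2 = 21
308 - 333 - 350 - 322 - 310: 12+5+7+2 = 26
Cheapest is 308 - 333 - 322 - 310 at 21 s.

21 s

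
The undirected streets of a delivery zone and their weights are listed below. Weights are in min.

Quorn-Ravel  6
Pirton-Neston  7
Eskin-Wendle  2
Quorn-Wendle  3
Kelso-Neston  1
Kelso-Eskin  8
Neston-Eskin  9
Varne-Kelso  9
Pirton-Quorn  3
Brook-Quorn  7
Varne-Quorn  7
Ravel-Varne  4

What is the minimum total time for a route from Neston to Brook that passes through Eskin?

Best Neston to Eskin: Neston–Eskin costing 9
Best Eskin to Brook: Eskin–Wendle–Quorn–Brook costing 12
Total via Eskin: 9 + 12 = 21 min.

21 min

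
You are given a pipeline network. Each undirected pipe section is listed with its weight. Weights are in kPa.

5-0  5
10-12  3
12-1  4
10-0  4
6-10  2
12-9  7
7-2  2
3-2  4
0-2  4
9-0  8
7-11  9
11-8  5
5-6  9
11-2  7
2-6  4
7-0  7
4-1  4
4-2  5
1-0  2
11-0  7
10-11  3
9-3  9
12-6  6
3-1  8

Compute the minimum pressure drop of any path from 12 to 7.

11 kPa

Settle nodes by increasing distance from 12:
12: 0
10: 3  (via 12)
1: 4  (via 12)
6: 5  (via 10)
0: 6  (via 1)
11: 6  (via 10)
9: 7  (via 12)
4: 8  (via 1)
2: 9  (via 6)
5: 11  (via 0)
7: 11  (via 2)
Shortest route: 12 → 10 → 6 → 2 → 7 = 11 kPa.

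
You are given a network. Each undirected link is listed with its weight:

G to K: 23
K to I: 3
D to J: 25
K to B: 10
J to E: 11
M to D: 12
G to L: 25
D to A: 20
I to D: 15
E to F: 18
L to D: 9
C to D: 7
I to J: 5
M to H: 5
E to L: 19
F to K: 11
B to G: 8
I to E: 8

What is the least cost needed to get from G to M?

Running Dijkstra from G:
G: 0
B: 8  (via G)
K: 18  (via B)
I: 21  (via K)
L: 25  (via G)
J: 26  (via I)
E: 29  (via I)
F: 29  (via K)
D: 34  (via L)
C: 41  (via D)
M: 46  (via D)
Shortest route: G–L–D–M = 46.

46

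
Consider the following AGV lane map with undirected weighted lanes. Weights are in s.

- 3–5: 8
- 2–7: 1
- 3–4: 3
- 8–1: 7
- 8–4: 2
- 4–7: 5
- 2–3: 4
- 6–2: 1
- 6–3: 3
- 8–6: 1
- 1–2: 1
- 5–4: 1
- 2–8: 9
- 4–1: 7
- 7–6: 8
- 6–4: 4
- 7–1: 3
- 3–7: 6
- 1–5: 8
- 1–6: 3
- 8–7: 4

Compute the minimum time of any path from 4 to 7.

5 s

Compare a few routes:
4 - 8 - 7: 2+4 = 6
4 - 7: 5 = 5
4 - 6 - 2 - 7: 4+1+1 = 6
The minimum is 5 s via 4 - 7.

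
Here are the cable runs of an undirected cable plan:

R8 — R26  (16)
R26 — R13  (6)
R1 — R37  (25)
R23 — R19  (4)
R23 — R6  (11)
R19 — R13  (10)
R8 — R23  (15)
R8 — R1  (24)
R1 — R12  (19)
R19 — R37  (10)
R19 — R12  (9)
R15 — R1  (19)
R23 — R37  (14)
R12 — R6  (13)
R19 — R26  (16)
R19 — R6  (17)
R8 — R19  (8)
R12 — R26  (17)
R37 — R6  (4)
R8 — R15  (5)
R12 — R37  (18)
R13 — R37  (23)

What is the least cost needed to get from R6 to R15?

27

Shortest distances from R6:
R6: 0
R37: 4  (via R6)
R23: 11  (via R6)
R12: 13  (via R6)
R19: 14  (via R37)
R8: 22  (via R19)
R13: 24  (via R19)
R15: 27  (via R8)
Shortest route: R6 → R37 → R19 → R8 → R15 = 27.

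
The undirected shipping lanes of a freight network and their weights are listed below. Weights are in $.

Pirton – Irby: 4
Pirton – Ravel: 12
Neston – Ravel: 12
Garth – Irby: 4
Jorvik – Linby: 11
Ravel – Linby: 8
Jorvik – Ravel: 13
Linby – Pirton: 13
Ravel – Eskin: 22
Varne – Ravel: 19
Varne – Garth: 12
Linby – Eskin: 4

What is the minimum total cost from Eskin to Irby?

$21

Compare a few routes:
Eskin - Linby - Ravel - Pirton - Irby: 4+8+12+4 = 28
Eskin - Linby - Pirton - Irby: 4+13+4 = 21
The minimum is $21 via Eskin - Linby - Pirton - Irby.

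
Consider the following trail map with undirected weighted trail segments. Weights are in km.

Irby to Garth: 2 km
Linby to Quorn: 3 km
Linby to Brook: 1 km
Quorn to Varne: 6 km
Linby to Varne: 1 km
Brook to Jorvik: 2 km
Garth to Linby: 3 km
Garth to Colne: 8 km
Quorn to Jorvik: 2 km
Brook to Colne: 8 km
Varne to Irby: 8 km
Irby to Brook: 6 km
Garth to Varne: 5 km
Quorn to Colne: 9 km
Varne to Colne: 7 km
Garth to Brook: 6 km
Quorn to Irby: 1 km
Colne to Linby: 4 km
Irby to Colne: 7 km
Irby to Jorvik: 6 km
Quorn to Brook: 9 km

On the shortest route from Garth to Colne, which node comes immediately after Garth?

Compare a few routes:
Garth - Varne - Linby - Colne: 5+1+4 = 10
Garth - Linby - Colne: 3+4 = 7
Garth - Colne: 8 = 8
Garth - Irby - Colne: 2+7 = 9
The minimum is 7 km via Garth - Linby - Colne.
So from Garth the first move is to Linby.

Linby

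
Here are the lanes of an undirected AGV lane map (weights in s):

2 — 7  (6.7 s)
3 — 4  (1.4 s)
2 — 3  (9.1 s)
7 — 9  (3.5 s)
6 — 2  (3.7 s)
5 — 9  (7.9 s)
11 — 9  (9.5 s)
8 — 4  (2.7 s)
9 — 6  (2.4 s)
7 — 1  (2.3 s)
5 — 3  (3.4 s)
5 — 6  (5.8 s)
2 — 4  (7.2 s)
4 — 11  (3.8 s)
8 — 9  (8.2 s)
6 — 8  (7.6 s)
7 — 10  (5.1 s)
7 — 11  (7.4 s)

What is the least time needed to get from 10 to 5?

Settle nodes by increasing distance from 10:
10: 0
7: 5.1  (via 10)
1: 7.4  (via 7)
9: 8.6  (via 7)
6: 11  (via 9)
2: 11.8  (via 7)
11: 12.5  (via 7)
4: 16.3  (via 11)
5: 16.5  (via 9)
Shortest route: 10–7–9–5 = 16.5 s.

16.5 s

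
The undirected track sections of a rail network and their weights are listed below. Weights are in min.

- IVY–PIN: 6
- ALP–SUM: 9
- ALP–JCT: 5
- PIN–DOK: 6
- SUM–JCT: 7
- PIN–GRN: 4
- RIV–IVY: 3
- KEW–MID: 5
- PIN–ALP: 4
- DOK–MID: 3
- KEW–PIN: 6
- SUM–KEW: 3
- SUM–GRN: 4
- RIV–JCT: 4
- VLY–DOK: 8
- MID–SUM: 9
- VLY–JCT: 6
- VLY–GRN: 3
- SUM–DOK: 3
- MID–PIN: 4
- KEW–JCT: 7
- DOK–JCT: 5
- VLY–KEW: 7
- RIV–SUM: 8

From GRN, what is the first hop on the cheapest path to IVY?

PIN

Candidate routes:
GRN–VLY–JCT–RIV–IVY: 3+6+4+3 = 16
GRN–PIN–IVY: 4+6 = 10
GRN–SUM–RIV–IVY: 4+8+3 = 15
Cheapest is GRN–PIN–IVY at 10 min.
So from GRN the first move is to PIN.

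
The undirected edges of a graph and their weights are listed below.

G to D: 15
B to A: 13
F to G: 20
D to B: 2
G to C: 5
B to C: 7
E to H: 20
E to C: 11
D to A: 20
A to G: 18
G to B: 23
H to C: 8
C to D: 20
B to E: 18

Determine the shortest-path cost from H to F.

33

Shortest distances from H:
H: 0
C: 8  (via H)
G: 13  (via C)
B: 15  (via C)
D: 17  (via B)
E: 19  (via C)
A: 28  (via B)
F: 33  (via G)
Shortest route: H–C–G–F = 33.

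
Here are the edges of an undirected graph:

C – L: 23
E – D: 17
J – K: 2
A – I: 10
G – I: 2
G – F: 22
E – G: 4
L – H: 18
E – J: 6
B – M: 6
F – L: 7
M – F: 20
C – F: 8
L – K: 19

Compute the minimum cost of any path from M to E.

Shortest distances from M:
M: 0
B: 6  (via M)
F: 20  (via M)
L: 27  (via F)
C: 28  (via F)
G: 42  (via F)
I: 44  (via G)
H: 45  (via L)
E: 46  (via G)
Shortest route: M–F–G–E = 46.

46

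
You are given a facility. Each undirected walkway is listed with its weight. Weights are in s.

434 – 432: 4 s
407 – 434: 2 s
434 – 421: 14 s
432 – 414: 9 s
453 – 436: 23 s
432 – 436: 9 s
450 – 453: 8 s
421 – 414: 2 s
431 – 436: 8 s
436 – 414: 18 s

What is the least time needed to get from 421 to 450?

51 s

Compare a few routes:
421–434–432–436–453–450: 14+4+9+23+8 = 58
421–414–436–453–450: 2+18+23+8 = 51
The minimum is 51 s via 421–414–436–453–450.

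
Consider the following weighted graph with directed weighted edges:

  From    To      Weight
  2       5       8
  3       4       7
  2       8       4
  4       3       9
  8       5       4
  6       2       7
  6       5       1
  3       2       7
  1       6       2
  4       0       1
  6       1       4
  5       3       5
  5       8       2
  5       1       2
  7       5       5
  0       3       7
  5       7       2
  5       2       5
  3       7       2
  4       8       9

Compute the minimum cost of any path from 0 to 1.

16

Running Dijkstra from 0:
0: 0
3: 7  (via 0)
7: 9  (via 3)
2: 14  (via 3)
4: 14  (via 3)
5: 14  (via 7)
1: 16  (via 5)
Shortest route: 0 → 3 → 7 → 5 → 1 = 16.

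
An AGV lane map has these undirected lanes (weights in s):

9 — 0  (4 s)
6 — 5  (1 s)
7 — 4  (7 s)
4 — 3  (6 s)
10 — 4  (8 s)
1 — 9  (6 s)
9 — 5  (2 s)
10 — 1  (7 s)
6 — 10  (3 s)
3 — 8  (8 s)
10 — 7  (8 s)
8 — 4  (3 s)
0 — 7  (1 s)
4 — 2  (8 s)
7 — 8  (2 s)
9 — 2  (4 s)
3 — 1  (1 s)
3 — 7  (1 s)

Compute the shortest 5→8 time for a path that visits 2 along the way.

Best 5 to 2: 5–9–2 costing 6
Best 2 to 8: 2–4–8 costing 11
Total via 2: 6 + 11 = 17 s.

17 s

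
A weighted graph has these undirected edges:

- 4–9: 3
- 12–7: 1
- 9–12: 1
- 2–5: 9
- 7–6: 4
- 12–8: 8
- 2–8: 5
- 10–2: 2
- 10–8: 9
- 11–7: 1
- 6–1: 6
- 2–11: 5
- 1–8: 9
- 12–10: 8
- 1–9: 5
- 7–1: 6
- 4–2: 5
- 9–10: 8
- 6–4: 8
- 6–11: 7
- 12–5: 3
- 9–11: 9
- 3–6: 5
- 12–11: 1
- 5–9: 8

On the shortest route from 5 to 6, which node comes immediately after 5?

Candidate routes:
5 - 12 - 11 - 7 - 6: 3+1+1+4 = 9
5 - 12 - 7 - 11 - 6: 3+1+1+7 = 12
5 - 12 - 11 - 6: 3+1+7 = 11
5 - 12 - 7 - 6: 3+1+4 = 8
The minimum is 8 via 5 - 12 - 7 - 6.
So from 5 the first move is to 12.

12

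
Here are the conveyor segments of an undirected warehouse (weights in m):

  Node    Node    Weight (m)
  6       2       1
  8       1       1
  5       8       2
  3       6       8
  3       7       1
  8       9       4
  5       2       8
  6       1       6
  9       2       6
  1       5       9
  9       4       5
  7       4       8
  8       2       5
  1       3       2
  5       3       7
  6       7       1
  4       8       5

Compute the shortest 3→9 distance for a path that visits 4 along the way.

Best 3 to 4: 3–1–8–4 costing 8
Shortest 4→9: 4–9 = 5
Total via 4: 8 + 5 = 13 m.

13 m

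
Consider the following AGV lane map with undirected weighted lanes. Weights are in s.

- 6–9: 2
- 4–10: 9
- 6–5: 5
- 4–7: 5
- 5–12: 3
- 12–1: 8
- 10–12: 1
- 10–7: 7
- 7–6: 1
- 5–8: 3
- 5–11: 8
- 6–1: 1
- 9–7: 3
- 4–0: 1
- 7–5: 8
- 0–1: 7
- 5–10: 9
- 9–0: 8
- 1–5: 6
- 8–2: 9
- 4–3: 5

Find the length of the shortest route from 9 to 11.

15 s

Candidate routes:
9 → 7 → 6 → 5 → 11: 3+1+5+8 = 17
9 → 7 → 6 → 1 → 5 → 11: 3+1+1+6+8 = 19
9 → 6 → 5 → 11: 2+5+8 = 15
9 → 6 → 1 → 5 → 11: 2+1+6+8 = 17
The minimum is 15 s via 9 → 6 → 5 → 11.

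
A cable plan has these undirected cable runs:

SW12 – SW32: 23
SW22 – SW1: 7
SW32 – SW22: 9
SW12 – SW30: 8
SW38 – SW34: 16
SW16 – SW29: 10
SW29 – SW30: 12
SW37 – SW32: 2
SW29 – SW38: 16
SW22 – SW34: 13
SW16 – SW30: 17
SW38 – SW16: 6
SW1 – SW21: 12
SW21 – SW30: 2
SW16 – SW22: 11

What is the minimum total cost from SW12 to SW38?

Settle nodes by increasing distance from SW12:
SW12: 0
SW30: 8  (via SW12)
SW21: 10  (via SW30)
SW29: 20  (via SW30)
SW1: 22  (via SW21)
SW32: 23  (via SW12)
SW37: 25  (via SW32)
SW16: 25  (via SW30)
SW22: 29  (via SW1)
SW38: 31  (via SW16)
Shortest route: SW12–SW30–SW16–SW38 = 31.

31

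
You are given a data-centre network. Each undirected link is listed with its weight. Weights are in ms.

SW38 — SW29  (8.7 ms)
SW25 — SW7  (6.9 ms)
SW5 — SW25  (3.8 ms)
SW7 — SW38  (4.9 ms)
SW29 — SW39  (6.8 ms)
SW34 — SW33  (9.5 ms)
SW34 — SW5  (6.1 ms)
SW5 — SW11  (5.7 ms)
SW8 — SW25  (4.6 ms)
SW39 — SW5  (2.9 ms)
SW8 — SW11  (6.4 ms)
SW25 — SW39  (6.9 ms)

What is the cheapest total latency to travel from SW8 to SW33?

24 ms

Compare a few routes:
SW8–SW11–SW5–SW34–SW33: 6.4+5.7+6.1+9.5 = 27.7
SW8–SW25–SW5–SW34–SW33: 4.6+3.8+6.1+9.5 = 24
The minimum is 24 ms via SW8–SW25–SW5–SW34–SW33.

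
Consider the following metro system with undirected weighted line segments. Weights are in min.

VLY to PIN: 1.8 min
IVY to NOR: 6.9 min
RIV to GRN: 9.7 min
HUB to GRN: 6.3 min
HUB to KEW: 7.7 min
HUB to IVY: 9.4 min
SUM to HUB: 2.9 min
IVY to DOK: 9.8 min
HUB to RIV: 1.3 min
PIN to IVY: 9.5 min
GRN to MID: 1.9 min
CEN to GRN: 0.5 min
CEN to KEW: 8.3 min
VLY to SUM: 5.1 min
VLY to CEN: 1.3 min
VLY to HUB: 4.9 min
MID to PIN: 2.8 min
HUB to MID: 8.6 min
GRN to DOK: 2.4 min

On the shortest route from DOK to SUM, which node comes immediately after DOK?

GRN

Enumerating some paths:
DOK–GRN–CEN–VLY–SUM: 2.4+0.5+1.3+5.1 = 9.3
DOK–GRN–HUB–SUM: 2.4+6.3+2.9 = 11.6
The minimum is 9.3 min via DOK–GRN–CEN–VLY–SUM.
So from DOK the first move is to GRN.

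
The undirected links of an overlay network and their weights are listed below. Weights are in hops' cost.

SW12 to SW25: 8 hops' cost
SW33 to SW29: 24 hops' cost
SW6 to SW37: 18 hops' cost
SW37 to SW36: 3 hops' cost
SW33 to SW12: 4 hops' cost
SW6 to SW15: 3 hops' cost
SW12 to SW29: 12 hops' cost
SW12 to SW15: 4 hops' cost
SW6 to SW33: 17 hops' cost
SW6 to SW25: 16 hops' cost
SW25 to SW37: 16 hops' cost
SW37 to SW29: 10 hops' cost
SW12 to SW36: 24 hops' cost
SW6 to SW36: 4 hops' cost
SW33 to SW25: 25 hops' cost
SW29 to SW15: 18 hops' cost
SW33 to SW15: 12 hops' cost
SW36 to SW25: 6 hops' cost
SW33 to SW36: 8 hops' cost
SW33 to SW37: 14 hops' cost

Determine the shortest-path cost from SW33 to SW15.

8 hops' cost

Running Dijkstra from SW33:
SW33: 0
SW12: 4  (via SW33)
SW36: 8  (via SW33)
SW15: 8  (via SW12)
Shortest route: SW33 → SW12 → SW15 = 8 hops' cost.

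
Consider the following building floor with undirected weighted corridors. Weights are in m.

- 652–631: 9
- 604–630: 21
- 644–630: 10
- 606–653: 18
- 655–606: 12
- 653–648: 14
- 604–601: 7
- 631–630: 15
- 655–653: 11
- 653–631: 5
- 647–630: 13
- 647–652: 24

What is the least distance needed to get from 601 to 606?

Running Dijkstra from 601:
601: 0
604: 7  (via 601)
630: 28  (via 604)
644: 38  (via 630)
647: 41  (via 630)
631: 43  (via 630)
653: 48  (via 631)
652: 52  (via 631)
655: 59  (via 653)
648: 62  (via 653)
606: 66  (via 653)
Shortest route: 601–604–630–631–653–606 = 66 m.

66 m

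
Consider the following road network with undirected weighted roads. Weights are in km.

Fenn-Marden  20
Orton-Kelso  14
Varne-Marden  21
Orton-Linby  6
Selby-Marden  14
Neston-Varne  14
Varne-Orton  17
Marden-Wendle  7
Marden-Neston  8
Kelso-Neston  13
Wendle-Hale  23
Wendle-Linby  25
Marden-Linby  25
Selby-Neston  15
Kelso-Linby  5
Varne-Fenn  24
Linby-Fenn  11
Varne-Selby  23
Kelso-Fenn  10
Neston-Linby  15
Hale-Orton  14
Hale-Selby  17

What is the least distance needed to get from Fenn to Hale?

31 km

Enumerating some paths:
Fenn → Linby → Orton → Hale: 11+6+14 = 31
Fenn → Kelso → Linby → Orton → Hale: 10+5+6+14 = 35
Fenn → Kelso → Orton → Hale: 10+14+14 = 38
Cheapest is Fenn → Linby → Orton → Hale at 31 km.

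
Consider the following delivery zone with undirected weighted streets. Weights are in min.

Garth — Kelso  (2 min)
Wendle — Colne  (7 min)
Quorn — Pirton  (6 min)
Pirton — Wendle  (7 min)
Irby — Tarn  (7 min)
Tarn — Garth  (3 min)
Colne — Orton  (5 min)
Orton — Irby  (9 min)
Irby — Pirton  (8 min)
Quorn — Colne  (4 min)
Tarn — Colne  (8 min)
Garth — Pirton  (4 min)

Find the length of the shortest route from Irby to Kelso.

Settle nodes by increasing distance from Irby:
Irby: 0
Tarn: 7  (via Irby)
Pirton: 8  (via Irby)
Orton: 9  (via Irby)
Garth: 10  (via Tarn)
Kelso: 12  (via Garth)
Shortest route: Irby–Tarn–Garth–Kelso = 12 min.

12 min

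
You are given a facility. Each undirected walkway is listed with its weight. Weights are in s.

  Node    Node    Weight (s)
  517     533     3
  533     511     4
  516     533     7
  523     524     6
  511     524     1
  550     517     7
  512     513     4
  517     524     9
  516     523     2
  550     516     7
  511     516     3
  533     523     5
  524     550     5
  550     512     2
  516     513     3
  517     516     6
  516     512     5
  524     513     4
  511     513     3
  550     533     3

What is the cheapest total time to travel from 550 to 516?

7 s

Shortest distances from 550:
550: 0
512: 2  (via 550)
533: 3  (via 550)
524: 5  (via 550)
517: 6  (via 533)
513: 6  (via 512)
511: 6  (via 524)
516: 7  (via 550)
Shortest route: 550–516 = 7 s.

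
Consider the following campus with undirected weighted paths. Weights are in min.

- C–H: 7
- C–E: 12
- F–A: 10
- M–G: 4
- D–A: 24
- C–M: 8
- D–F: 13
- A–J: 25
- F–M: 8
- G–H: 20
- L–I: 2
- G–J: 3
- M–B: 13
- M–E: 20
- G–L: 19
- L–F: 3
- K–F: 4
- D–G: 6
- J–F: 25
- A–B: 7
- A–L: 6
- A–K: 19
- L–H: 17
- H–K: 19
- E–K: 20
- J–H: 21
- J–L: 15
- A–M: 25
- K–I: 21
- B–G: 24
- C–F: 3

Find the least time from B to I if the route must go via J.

37 min

Shortest B→J: B–M–G–J = 20
Shortest J→I: J–L–I = 17
Total via J: 20 + 17 = 37 min.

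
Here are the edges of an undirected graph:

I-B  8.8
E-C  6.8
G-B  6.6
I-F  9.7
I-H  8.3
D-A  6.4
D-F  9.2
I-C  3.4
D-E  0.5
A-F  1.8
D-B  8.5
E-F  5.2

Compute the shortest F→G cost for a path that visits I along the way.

25.1

Shortest F→I: F → I = 9.7
Best I to G: I → B → G costing 15.4
Total via I: 9.7 + 15.4 = 25.1.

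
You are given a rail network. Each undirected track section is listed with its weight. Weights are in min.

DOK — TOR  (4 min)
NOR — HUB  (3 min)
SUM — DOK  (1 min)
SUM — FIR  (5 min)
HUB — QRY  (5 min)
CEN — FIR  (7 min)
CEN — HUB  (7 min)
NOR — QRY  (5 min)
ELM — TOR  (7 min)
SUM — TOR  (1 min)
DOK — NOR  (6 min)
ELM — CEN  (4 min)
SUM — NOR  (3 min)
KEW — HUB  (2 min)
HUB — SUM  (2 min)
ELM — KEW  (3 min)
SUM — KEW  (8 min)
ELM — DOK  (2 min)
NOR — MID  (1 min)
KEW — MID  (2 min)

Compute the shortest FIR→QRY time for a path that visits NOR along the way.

Shortest FIR→NOR: FIR → SUM → NOR = 8
Best NOR to QRY: NOR → QRY costing 5
Total via NOR: 8 + 5 = 13 min.

13 min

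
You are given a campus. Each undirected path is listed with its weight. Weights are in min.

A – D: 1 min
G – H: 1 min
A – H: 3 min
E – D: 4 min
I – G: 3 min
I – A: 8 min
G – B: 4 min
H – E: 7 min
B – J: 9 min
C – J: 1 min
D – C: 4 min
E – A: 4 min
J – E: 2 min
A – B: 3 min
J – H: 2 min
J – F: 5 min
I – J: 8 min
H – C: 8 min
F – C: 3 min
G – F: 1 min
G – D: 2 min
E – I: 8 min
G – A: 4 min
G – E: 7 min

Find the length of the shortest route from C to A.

5 min

Settle nodes by increasing distance from C:
C: 0
J: 1  (via C)
E: 3  (via J)
F: 3  (via C)
H: 3  (via J)
D: 4  (via C)
G: 4  (via F)
A: 5  (via D)
Shortest route: C → D → A = 5 min.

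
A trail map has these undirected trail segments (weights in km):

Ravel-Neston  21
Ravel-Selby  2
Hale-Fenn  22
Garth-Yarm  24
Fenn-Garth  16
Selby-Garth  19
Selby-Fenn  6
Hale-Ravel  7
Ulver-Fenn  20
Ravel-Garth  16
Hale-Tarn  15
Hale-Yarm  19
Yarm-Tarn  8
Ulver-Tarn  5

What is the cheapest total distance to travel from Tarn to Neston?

Compare a few routes:
Tarn → Ulver → Fenn → Selby → Ravel → Neston: 5+20+6+2+21 = 54
Tarn → Hale → Ravel → Neston: 15+7+21 = 43
Tarn → Yarm → Hale → Ravel → Neston: 8+19+7+21 = 55
The minimum is 43 km via Tarn → Hale → Ravel → Neston.

43 km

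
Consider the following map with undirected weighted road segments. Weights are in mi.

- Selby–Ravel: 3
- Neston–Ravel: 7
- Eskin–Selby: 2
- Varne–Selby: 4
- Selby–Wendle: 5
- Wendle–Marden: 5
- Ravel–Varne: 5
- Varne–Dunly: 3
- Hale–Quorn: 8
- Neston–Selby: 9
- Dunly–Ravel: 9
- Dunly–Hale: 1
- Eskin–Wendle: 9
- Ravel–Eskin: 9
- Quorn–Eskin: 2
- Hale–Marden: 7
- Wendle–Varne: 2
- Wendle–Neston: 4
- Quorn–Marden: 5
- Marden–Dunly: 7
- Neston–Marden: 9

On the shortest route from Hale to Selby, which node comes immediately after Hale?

Compare a few routes:
Hale → Dunly → Varne → Wendle → Selby: 1+3+2+5 = 11
Hale → Dunly → Varne → Selby: 1+3+4 = 8
Hale → Quorn → Eskin → Selby: 8+2+2 = 12
Hale → Dunly → Varne → Ravel → Selby: 1+3+5+3 = 12
The minimum is 8 mi via Hale → Dunly → Varne → Selby.
So from Hale the first move is to Dunly.

Dunly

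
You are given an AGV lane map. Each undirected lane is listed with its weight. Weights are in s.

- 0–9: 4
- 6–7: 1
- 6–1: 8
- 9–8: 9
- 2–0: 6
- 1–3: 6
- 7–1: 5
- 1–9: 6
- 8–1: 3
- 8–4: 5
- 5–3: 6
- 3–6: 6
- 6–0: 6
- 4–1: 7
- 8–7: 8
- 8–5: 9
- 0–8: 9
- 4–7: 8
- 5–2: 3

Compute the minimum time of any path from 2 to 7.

Settle nodes by increasing distance from 2:
2: 0
5: 3  (via 2)
0: 6  (via 2)
3: 9  (via 5)
9: 10  (via 0)
6: 12  (via 0)
8: 12  (via 5)
7: 13  (via 6)
Shortest route: 2–0–6–7 = 13 s.

13 s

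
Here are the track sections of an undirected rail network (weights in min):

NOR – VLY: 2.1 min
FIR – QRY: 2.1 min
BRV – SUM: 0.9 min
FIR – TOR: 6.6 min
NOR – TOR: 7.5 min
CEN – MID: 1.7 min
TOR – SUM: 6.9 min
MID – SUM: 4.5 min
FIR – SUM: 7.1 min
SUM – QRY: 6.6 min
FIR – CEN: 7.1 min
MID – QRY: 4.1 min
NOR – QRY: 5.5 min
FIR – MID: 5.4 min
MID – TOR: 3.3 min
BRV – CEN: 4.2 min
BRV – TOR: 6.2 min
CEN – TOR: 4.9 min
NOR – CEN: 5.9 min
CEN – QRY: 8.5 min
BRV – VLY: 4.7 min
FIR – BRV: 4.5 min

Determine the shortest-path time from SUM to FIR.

Settle nodes by increasing distance from SUM:
SUM: 0
BRV: 0.9  (via SUM)
MID: 4.5  (via SUM)
CEN: 5.1  (via BRV)
FIR: 5.4  (via BRV)
Shortest route: SUM → BRV → FIR = 5.4 min.

5.4 min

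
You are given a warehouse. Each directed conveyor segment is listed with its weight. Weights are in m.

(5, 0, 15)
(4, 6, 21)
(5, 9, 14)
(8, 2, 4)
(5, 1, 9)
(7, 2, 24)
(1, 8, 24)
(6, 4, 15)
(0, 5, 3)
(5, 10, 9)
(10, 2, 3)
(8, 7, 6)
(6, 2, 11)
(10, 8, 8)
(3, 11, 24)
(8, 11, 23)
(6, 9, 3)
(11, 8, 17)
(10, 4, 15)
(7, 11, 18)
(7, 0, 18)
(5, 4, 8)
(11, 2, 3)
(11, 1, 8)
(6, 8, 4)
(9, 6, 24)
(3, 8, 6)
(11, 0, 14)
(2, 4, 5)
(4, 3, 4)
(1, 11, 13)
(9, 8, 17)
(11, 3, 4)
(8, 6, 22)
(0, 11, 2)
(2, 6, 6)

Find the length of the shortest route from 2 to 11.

33 m

Settle nodes by increasing distance from 2:
2: 0
4: 5  (via 2)
6: 6  (via 2)
3: 9  (via 4)
9: 9  (via 6)
8: 10  (via 6)
7: 16  (via 8)
11: 33  (via 3)
Shortest route: 2 → 4 → 3 → 11 = 33 m.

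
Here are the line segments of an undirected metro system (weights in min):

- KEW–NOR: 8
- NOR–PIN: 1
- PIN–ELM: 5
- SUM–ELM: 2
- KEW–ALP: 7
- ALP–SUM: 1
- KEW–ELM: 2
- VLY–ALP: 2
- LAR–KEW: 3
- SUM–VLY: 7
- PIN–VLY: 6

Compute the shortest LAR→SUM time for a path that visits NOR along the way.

Best LAR to NOR: LAR–KEW–NOR costing 11
Shortest NOR→SUM: NOR–PIN–ELM–SUM = 8
Total via NOR: 11 + 8 = 19 min.

19 min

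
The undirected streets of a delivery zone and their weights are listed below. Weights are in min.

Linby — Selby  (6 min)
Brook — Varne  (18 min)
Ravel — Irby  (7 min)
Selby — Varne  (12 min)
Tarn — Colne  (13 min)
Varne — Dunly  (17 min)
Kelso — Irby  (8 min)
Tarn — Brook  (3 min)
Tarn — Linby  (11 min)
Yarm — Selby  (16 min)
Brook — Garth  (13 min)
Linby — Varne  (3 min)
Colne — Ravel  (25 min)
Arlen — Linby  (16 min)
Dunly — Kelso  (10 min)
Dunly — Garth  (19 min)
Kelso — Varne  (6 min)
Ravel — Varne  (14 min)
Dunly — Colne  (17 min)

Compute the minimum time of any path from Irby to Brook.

31 min

Compare a few routes:
Irby → Kelso → Varne → Linby → Tarn → Brook: 8+6+3+11+3 = 31
Irby → Ravel → Varne → Linby → Tarn → Brook: 7+14+3+11+3 = 38
Irby → Kelso → Varne → Brook: 8+6+18 = 32
Cheapest is Irby → Kelso → Varne → Linby → Tarn → Brook at 31 min.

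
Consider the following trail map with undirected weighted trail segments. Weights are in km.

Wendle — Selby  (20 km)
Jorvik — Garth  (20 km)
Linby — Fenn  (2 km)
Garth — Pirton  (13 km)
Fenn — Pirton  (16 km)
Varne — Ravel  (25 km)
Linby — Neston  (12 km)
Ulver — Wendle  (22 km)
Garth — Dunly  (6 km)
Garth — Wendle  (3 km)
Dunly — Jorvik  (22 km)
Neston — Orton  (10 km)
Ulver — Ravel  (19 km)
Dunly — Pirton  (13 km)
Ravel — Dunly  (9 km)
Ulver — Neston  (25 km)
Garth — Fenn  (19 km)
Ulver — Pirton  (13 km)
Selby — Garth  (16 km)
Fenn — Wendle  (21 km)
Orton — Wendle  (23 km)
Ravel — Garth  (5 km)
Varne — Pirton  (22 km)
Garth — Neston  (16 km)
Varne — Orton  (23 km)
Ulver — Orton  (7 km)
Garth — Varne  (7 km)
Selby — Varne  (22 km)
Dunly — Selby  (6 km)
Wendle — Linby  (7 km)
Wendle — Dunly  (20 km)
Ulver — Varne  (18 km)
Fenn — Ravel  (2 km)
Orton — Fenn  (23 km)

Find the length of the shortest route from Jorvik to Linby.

Candidate routes:
Jorvik - Garth - Wendle - Linby: 20+3+7 = 30
Jorvik - Dunly - Ravel - Fenn - Linby: 22+9+2+2 = 35
Jorvik - Garth - Ravel - Fenn - Linby: 20+5+2+2 = 29
Cheapest is Jorvik - Garth - Ravel - Fenn - Linby at 29 km.

29 km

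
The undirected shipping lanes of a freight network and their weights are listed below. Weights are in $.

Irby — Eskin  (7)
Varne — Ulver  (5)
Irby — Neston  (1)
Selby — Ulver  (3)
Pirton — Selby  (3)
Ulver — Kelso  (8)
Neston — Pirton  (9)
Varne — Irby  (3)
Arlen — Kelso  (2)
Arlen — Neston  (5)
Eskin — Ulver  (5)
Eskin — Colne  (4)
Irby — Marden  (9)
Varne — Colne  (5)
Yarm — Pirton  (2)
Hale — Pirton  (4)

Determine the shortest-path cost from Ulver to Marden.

$17

Settle nodes by increasing distance from Ulver:
Ulver: 0
Selby: 3  (via Ulver)
Eskin: 5  (via Ulver)
Varne: 5  (via Ulver)
Pirton: 6  (via Selby)
Yarm: 8  (via Pirton)
Irby: 8  (via Varne)
Kelso: 8  (via Ulver)
Neston: 9  (via Irby)
Colne: 9  (via Eskin)
Arlen: 10  (via Kelso)
Hale: 10  (via Pirton)
Marden: 17  (via Irby)
Shortest route: Ulver–Varne–Irby–Marden = $17.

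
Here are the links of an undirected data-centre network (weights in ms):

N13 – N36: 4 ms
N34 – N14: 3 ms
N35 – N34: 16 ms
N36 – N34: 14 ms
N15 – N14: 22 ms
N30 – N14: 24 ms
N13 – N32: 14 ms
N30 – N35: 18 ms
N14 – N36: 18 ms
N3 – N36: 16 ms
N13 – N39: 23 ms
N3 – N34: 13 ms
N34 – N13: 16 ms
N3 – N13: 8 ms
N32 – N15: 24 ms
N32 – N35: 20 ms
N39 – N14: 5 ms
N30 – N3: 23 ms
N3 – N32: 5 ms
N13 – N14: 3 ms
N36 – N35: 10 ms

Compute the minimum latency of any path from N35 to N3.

22 ms

Candidate routes:
N35 - N32 - N3: 20+5 = 25
N35 - N36 - N3: 10+16 = 26
N35 - N34 - N3: 16+13 = 29
N35 - N36 - N13 - N3: 10+4+8 = 22
The minimum is 22 ms via N35 - N36 - N13 - N3.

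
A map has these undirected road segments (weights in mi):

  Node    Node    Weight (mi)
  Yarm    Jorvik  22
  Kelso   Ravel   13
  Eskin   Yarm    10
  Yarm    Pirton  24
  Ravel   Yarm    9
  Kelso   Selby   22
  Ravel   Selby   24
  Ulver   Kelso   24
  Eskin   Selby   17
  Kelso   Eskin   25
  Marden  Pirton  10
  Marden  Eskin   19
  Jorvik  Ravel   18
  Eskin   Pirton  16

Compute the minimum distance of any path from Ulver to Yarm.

Running Dijkstra from Ulver:
Ulver: 0
Kelso: 24  (via Ulver)
Ravel: 37  (via Kelso)
Yarm: 46  (via Ravel)
Shortest route: Ulver → Kelso → Ravel → Yarm = 46 mi.

46 mi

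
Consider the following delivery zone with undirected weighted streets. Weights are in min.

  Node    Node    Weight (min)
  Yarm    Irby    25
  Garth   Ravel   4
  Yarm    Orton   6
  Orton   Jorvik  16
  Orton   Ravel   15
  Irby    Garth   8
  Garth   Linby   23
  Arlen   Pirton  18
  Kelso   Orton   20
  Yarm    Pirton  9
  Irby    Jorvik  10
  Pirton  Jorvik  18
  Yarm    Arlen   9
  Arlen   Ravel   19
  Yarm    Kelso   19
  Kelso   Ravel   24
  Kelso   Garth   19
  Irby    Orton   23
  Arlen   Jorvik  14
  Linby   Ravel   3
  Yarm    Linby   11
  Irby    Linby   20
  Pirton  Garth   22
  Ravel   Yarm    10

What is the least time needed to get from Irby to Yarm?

Compare a few routes:
Irby - Garth - Ravel - Linby - Yarm: 8+4+3+11 = 26
Irby - Yarm: 25 = 25
Irby - Garth - Ravel - Yarm: 8+4+10 = 22
The minimum is 22 min via Irby - Garth - Ravel - Yarm.

22 min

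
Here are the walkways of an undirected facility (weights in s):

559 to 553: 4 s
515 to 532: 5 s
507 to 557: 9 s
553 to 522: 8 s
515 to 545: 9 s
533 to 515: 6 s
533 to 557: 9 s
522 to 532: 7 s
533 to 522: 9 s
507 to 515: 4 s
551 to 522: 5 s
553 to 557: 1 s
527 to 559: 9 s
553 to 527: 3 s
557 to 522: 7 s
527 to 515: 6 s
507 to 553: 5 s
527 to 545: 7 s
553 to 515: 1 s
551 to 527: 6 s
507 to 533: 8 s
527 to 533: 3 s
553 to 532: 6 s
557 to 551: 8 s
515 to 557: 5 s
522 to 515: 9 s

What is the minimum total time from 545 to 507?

Compare a few routes:
545–527–553–515–507: 7+3+1+4 = 15
545–515–507: 9+4 = 13
545–527–553–507: 7+3+5 = 15
Cheapest is 545–515–507 at 13 s.

13 s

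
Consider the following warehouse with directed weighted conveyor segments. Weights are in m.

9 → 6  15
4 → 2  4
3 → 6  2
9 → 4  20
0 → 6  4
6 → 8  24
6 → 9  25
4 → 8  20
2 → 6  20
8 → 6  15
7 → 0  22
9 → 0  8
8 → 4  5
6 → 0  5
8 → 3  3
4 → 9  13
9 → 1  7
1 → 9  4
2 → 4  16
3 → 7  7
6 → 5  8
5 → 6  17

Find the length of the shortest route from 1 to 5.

24 m

Shortest distances from 1:
1: 0
9: 4  (via 1)
0: 12  (via 9)
6: 16  (via 0)
4: 24  (via 9)
5: 24  (via 6)
Shortest route: 1 → 9 → 0 → 6 → 5 = 24 m.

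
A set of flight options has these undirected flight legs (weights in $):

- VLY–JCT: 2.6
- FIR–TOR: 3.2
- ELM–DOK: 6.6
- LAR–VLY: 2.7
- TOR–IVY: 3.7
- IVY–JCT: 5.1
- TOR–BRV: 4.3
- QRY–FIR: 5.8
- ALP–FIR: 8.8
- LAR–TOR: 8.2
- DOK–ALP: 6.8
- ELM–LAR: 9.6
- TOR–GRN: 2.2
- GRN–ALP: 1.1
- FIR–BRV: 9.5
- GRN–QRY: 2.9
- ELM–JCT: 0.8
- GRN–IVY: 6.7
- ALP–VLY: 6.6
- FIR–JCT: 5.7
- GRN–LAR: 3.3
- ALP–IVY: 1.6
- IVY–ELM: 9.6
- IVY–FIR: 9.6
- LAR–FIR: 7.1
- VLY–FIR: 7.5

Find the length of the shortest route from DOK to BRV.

$14.4

Shortest distances from DOK:
DOK: 0
ELM: 6.6  (via DOK)
ALP: 6.8  (via DOK)
JCT: 7.4  (via ELM)
GRN: 7.9  (via ALP)
IVY: 8.4  (via ALP)
VLY: 10  (via JCT)
TOR: 10.1  (via GRN)
QRY: 10.8  (via GRN)
LAR: 11.2  (via GRN)
FIR: 13.1  (via JCT)
BRV: 14.4  (via TOR)
Shortest route: DOK–ALP–GRN–TOR–BRV = $14.4.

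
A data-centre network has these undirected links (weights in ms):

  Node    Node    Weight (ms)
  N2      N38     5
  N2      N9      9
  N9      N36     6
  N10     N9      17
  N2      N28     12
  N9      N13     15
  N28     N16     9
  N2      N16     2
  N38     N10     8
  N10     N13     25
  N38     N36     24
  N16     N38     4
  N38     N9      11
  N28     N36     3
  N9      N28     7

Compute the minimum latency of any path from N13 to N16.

26 ms

Compare a few routes:
N13 - N9 - N38 - N16: 15+11+4 = 30
N13 - N9 - N2 - N16: 15+9+2 = 26
N13 - N9 - N28 - N16: 15+7+9 = 31
N13 - N9 - N2 - N38 - N16: 15+9+5+4 = 33
Cheapest is N13 - N9 - N2 - N16 at 26 ms.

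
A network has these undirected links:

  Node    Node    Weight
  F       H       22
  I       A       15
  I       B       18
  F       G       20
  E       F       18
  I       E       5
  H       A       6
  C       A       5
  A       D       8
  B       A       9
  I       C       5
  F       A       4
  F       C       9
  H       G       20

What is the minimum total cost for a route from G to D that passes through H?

34

Shortest G→H: G–H = 20
Best H to D: H–A–D costing 14
Total via H: 20 + 14 = 34.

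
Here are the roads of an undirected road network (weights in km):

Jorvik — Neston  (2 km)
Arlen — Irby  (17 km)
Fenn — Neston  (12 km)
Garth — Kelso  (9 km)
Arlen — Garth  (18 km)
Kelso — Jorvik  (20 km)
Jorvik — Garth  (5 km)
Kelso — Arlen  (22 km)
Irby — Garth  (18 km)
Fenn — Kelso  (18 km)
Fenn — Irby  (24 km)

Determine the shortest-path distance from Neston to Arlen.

25 km

Running Dijkstra from Neston:
Neston: 0
Jorvik: 2  (via Neston)
Garth: 7  (via Jorvik)
Fenn: 12  (via Neston)
Kelso: 16  (via Garth)
Arlen: 25  (via Garth)
Shortest route: Neston–Jorvik–Garth–Arlen = 25 km.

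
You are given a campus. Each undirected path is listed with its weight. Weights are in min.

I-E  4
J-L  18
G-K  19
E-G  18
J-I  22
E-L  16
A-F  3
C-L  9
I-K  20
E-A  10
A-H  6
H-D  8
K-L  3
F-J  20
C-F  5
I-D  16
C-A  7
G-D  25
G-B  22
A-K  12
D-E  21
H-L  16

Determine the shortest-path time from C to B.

53 min

Compare a few routes:
C - A - E - G - B: 7+10+18+22 = 57
C - L - K - G - B: 9+3+19+22 = 53
C - A - K - G - B: 7+12+19+22 = 60
C - F - A - E - G - B: 5+3+10+18+22 = 58
Cheapest is C - L - K - G - B at 53 min.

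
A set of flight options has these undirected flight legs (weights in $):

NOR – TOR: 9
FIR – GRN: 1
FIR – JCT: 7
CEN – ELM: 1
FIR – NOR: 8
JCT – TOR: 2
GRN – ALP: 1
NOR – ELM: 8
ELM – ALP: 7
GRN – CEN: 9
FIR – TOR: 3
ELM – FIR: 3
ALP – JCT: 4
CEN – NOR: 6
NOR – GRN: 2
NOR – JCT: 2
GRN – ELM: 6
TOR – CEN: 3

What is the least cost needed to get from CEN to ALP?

$6

Shortest distances from CEN:
CEN: 0
ELM: 1  (via CEN)
TOR: 3  (via CEN)
FIR: 4  (via ELM)
JCT: 5  (via TOR)
GRN: 5  (via FIR)
NOR: 6  (via CEN)
ALP: 6  (via GRN)
Shortest route: CEN → ELM → FIR → GRN → ALP = $6.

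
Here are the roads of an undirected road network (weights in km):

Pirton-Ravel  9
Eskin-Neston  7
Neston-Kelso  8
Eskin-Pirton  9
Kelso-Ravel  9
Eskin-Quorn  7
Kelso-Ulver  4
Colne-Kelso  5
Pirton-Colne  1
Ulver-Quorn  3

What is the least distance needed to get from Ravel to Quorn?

16 km

Enumerating some paths:
Ravel - Pirton - Eskin - Quorn: 9+9+7 = 25
Ravel - Kelso - Ulver - Quorn: 9+4+3 = 16
Ravel - Pirton - Colne - Kelso - Ulver - Quorn: 9+1+5+4+3 = 22
Cheapest is Ravel - Kelso - Ulver - Quorn at 16 km.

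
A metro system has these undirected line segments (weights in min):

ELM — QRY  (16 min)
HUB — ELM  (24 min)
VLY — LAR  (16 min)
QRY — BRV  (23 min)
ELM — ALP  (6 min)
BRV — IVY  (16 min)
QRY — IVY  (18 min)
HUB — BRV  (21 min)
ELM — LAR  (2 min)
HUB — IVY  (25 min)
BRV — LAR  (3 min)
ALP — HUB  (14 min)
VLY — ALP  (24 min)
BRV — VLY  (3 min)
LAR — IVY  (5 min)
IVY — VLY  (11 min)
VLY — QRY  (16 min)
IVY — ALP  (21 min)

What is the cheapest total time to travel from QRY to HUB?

Running Dijkstra from QRY:
QRY: 0
ELM: 16  (via QRY)
VLY: 16  (via QRY)
LAR: 18  (via ELM)
IVY: 18  (via QRY)
BRV: 19  (via VLY)
ALP: 22  (via ELM)
HUB: 36  (via ALP)
Shortest route: QRY–ELM–ALP–HUB = 36 min.

36 min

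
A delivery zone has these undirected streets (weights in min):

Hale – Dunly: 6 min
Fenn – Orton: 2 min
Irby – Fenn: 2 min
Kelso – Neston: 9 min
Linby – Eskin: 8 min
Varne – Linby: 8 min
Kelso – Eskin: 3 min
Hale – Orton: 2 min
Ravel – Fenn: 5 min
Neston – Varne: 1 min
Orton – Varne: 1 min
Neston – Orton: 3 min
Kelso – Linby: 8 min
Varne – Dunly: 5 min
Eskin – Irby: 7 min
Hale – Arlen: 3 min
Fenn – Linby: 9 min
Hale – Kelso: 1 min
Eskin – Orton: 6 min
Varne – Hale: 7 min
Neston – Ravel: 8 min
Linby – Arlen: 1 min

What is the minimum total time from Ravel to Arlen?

Shortest distances from Ravel:
Ravel: 0
Fenn: 5  (via Ravel)
Irby: 7  (via Fenn)
Orton: 7  (via Fenn)
Neston: 8  (via Ravel)
Varne: 8  (via Orton)
Hale: 9  (via Orton)
Kelso: 10  (via Hale)
Arlen: 12  (via Hale)
Shortest route: Ravel → Fenn → Orton → Hale → Arlen = 12 min.

12 min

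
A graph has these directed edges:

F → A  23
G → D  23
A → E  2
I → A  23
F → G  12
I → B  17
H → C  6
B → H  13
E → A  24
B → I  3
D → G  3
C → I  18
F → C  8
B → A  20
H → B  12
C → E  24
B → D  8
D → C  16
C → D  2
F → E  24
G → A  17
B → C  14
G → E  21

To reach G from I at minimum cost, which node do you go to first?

Candidate routes:
I–B–C–D–G: 17+14+2+3 = 36
I–B–D–G: 17+8+3 = 28
Cheapest is I–B–D–G at 28.
So from I the first move is to B.

B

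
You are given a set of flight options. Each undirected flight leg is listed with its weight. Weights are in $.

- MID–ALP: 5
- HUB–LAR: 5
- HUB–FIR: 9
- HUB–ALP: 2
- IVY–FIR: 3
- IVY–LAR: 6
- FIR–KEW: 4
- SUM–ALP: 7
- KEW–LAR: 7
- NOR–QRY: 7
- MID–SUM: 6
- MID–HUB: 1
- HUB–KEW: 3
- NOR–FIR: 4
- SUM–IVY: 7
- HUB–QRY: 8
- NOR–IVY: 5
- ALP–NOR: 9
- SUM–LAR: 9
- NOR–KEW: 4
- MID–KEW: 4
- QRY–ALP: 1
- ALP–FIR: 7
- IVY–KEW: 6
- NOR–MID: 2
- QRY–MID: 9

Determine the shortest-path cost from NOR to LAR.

Settle nodes by increasing distance from NOR:
NOR: 0
MID: 2  (via NOR)
HUB: 3  (via MID)
FIR: 4  (via NOR)
KEW: 4  (via NOR)
ALP: 5  (via HUB)
IVY: 5  (via NOR)
QRY: 6  (via ALP)
SUM: 8  (via MID)
LAR: 8  (via HUB)
Shortest route: NOR → MID → HUB → LAR = $8.

$8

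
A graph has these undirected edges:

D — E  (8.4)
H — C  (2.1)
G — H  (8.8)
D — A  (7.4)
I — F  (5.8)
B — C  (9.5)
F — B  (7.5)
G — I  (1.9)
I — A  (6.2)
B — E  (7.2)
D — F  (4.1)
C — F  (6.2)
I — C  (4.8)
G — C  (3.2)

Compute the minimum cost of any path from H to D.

Shortest distances from H:
H: 0
C: 2.1  (via H)
G: 5.3  (via C)
I: 6.9  (via C)
F: 8.3  (via C)
B: 11.6  (via C)
D: 12.4  (via F)
Shortest route: H–C–F–D = 12.4.

12.4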